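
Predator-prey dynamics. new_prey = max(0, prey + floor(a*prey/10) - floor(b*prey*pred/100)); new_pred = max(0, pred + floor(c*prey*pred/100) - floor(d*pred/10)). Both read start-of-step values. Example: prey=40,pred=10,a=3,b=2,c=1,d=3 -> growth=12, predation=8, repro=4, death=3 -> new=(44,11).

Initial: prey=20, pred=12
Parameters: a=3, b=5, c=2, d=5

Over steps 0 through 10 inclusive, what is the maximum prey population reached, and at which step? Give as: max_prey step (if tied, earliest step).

Step 1: prey: 20+6-12=14; pred: 12+4-6=10
Step 2: prey: 14+4-7=11; pred: 10+2-5=7
Step 3: prey: 11+3-3=11; pred: 7+1-3=5
Step 4: prey: 11+3-2=12; pred: 5+1-2=4
Step 5: prey: 12+3-2=13; pred: 4+0-2=2
Step 6: prey: 13+3-1=15; pred: 2+0-1=1
Step 7: prey: 15+4-0=19; pred: 1+0-0=1
Step 8: prey: 19+5-0=24; pred: 1+0-0=1
Step 9: prey: 24+7-1=30; pred: 1+0-0=1
Step 10: prey: 30+9-1=38; pred: 1+0-0=1
Max prey = 38 at step 10

Answer: 38 10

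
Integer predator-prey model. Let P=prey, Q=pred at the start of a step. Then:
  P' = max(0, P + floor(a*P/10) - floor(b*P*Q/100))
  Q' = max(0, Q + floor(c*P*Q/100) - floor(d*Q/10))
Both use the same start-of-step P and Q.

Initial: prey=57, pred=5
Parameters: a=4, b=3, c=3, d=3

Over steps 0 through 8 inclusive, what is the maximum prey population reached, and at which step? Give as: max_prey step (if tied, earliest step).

Answer: 74 2

Derivation:
Step 1: prey: 57+22-8=71; pred: 5+8-1=12
Step 2: prey: 71+28-25=74; pred: 12+25-3=34
Step 3: prey: 74+29-75=28; pred: 34+75-10=99
Step 4: prey: 28+11-83=0; pred: 99+83-29=153
Step 5: prey: 0+0-0=0; pred: 153+0-45=108
Step 6: prey: 0+0-0=0; pred: 108+0-32=76
Step 7: prey: 0+0-0=0; pred: 76+0-22=54
Step 8: prey: 0+0-0=0; pred: 54+0-16=38
Max prey = 74 at step 2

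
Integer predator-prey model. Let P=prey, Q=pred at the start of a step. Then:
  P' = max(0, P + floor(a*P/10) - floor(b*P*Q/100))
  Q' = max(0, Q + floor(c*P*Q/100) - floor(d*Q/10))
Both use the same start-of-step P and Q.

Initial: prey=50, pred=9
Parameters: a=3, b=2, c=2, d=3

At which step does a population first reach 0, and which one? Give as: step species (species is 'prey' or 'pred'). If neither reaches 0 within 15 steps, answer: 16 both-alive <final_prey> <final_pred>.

Step 1: prey: 50+15-9=56; pred: 9+9-2=16
Step 2: prey: 56+16-17=55; pred: 16+17-4=29
Step 3: prey: 55+16-31=40; pred: 29+31-8=52
Step 4: prey: 40+12-41=11; pred: 52+41-15=78
Step 5: prey: 11+3-17=0; pred: 78+17-23=72
First extinction: prey at step 5

Answer: 5 prey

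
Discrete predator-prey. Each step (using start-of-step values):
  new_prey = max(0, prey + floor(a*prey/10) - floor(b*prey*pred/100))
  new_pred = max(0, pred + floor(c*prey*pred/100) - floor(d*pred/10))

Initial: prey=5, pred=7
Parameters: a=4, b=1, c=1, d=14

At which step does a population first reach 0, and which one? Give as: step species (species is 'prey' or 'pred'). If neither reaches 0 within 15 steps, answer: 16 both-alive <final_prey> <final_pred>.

Step 1: prey: 5+2-0=7; pred: 7+0-9=0
First extinction: pred at step 1

Answer: 1 pred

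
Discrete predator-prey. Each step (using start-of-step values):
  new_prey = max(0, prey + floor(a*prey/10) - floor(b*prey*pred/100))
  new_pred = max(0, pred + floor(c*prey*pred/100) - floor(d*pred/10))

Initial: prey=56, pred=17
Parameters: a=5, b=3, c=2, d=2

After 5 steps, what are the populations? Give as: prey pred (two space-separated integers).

Step 1: prey: 56+28-28=56; pred: 17+19-3=33
Step 2: prey: 56+28-55=29; pred: 33+36-6=63
Step 3: prey: 29+14-54=0; pred: 63+36-12=87
Step 4: prey: 0+0-0=0; pred: 87+0-17=70
Step 5: prey: 0+0-0=0; pred: 70+0-14=56

Answer: 0 56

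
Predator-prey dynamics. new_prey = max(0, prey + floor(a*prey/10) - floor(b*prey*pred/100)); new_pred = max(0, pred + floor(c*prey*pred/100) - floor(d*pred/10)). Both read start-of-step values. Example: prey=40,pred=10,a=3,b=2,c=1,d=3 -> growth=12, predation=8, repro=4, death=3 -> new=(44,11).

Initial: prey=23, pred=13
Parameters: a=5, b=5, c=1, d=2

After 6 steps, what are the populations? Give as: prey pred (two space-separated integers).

Answer: 10 10

Derivation:
Step 1: prey: 23+11-14=20; pred: 13+2-2=13
Step 2: prey: 20+10-13=17; pred: 13+2-2=13
Step 3: prey: 17+8-11=14; pred: 13+2-2=13
Step 4: prey: 14+7-9=12; pred: 13+1-2=12
Step 5: prey: 12+6-7=11; pred: 12+1-2=11
Step 6: prey: 11+5-6=10; pred: 11+1-2=10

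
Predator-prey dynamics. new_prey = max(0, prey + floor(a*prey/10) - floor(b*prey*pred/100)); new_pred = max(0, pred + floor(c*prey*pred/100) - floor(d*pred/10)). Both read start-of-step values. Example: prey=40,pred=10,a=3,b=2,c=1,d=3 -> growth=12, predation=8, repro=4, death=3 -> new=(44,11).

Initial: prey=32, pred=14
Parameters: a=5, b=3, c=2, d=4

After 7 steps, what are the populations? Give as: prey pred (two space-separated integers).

Answer: 4 17

Derivation:
Step 1: prey: 32+16-13=35; pred: 14+8-5=17
Step 2: prey: 35+17-17=35; pred: 17+11-6=22
Step 3: prey: 35+17-23=29; pred: 22+15-8=29
Step 4: prey: 29+14-25=18; pred: 29+16-11=34
Step 5: prey: 18+9-18=9; pred: 34+12-13=33
Step 6: prey: 9+4-8=5; pred: 33+5-13=25
Step 7: prey: 5+2-3=4; pred: 25+2-10=17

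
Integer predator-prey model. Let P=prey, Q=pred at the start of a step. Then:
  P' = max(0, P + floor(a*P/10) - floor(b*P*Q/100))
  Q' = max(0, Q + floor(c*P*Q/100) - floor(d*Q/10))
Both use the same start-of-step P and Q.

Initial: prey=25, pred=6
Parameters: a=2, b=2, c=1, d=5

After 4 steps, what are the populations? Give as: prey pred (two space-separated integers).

Step 1: prey: 25+5-3=27; pred: 6+1-3=4
Step 2: prey: 27+5-2=30; pred: 4+1-2=3
Step 3: prey: 30+6-1=35; pred: 3+0-1=2
Step 4: prey: 35+7-1=41; pred: 2+0-1=1

Answer: 41 1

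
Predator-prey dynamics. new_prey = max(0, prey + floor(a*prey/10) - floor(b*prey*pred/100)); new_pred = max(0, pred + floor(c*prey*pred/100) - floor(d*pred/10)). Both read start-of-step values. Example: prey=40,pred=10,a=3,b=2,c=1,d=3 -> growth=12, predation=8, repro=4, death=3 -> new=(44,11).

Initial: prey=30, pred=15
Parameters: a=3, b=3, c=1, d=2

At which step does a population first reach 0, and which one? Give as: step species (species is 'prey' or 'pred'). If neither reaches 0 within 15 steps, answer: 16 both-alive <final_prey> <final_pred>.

Answer: 16 both-alive 16 4

Derivation:
Step 1: prey: 30+9-13=26; pred: 15+4-3=16
Step 2: prey: 26+7-12=21; pred: 16+4-3=17
Step 3: prey: 21+6-10=17; pred: 17+3-3=17
Step 4: prey: 17+5-8=14; pred: 17+2-3=16
Step 5: prey: 14+4-6=12; pred: 16+2-3=15
Step 6: prey: 12+3-5=10; pred: 15+1-3=13
Step 7: prey: 10+3-3=10; pred: 13+1-2=12
Step 8: prey: 10+3-3=10; pred: 12+1-2=11
Step 9: prey: 10+3-3=10; pred: 11+1-2=10
Step 10: prey: 10+3-3=10; pred: 10+1-2=9
Step 11: prey: 10+3-2=11; pred: 9+0-1=8
Step 12: prey: 11+3-2=12; pred: 8+0-1=7
Step 13: prey: 12+3-2=13; pred: 7+0-1=6
Step 14: prey: 13+3-2=14; pred: 6+0-1=5
Step 15: prey: 14+4-2=16; pred: 5+0-1=4
No extinction within 15 steps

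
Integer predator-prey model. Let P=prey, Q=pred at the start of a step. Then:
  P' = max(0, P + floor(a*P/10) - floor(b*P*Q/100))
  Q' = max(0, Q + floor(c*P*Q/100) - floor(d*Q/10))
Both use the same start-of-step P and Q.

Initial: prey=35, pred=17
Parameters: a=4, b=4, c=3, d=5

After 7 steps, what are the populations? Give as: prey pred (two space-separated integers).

Answer: 0 2

Derivation:
Step 1: prey: 35+14-23=26; pred: 17+17-8=26
Step 2: prey: 26+10-27=9; pred: 26+20-13=33
Step 3: prey: 9+3-11=1; pred: 33+8-16=25
Step 4: prey: 1+0-1=0; pred: 25+0-12=13
Step 5: prey: 0+0-0=0; pred: 13+0-6=7
Step 6: prey: 0+0-0=0; pred: 7+0-3=4
Step 7: prey: 0+0-0=0; pred: 4+0-2=2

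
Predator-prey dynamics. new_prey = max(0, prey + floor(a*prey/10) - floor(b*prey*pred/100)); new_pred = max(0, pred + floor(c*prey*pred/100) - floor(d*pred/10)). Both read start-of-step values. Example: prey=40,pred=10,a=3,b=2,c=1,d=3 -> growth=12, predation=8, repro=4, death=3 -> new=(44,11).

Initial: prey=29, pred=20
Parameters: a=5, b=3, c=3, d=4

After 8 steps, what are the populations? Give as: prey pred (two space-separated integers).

Answer: 1 5

Derivation:
Step 1: prey: 29+14-17=26; pred: 20+17-8=29
Step 2: prey: 26+13-22=17; pred: 29+22-11=40
Step 3: prey: 17+8-20=5; pred: 40+20-16=44
Step 4: prey: 5+2-6=1; pred: 44+6-17=33
Step 5: prey: 1+0-0=1; pred: 33+0-13=20
Step 6: prey: 1+0-0=1; pred: 20+0-8=12
Step 7: prey: 1+0-0=1; pred: 12+0-4=8
Step 8: prey: 1+0-0=1; pred: 8+0-3=5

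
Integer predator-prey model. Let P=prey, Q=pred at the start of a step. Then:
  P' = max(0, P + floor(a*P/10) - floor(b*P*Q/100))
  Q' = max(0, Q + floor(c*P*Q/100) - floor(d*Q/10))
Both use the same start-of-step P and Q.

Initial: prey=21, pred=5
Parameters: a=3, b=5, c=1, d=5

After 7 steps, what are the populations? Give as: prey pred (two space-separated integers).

Answer: 70 1

Derivation:
Step 1: prey: 21+6-5=22; pred: 5+1-2=4
Step 2: prey: 22+6-4=24; pred: 4+0-2=2
Step 3: prey: 24+7-2=29; pred: 2+0-1=1
Step 4: prey: 29+8-1=36; pred: 1+0-0=1
Step 5: prey: 36+10-1=45; pred: 1+0-0=1
Step 6: prey: 45+13-2=56; pred: 1+0-0=1
Step 7: prey: 56+16-2=70; pred: 1+0-0=1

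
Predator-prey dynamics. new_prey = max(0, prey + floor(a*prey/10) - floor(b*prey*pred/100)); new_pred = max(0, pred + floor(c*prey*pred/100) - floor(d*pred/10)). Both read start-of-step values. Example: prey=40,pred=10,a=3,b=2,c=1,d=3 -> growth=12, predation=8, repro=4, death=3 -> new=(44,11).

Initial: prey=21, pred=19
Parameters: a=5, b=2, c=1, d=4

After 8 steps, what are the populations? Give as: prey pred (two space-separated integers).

Answer: 102 30

Derivation:
Step 1: prey: 21+10-7=24; pred: 19+3-7=15
Step 2: prey: 24+12-7=29; pred: 15+3-6=12
Step 3: prey: 29+14-6=37; pred: 12+3-4=11
Step 4: prey: 37+18-8=47; pred: 11+4-4=11
Step 5: prey: 47+23-10=60; pred: 11+5-4=12
Step 6: prey: 60+30-14=76; pred: 12+7-4=15
Step 7: prey: 76+38-22=92; pred: 15+11-6=20
Step 8: prey: 92+46-36=102; pred: 20+18-8=30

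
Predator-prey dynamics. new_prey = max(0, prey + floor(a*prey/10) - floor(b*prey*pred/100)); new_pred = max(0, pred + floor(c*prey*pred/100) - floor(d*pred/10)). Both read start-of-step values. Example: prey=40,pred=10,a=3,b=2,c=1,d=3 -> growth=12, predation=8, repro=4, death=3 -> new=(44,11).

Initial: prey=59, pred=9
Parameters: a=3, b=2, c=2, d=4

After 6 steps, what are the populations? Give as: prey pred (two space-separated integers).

Step 1: prey: 59+17-10=66; pred: 9+10-3=16
Step 2: prey: 66+19-21=64; pred: 16+21-6=31
Step 3: prey: 64+19-39=44; pred: 31+39-12=58
Step 4: prey: 44+13-51=6; pred: 58+51-23=86
Step 5: prey: 6+1-10=0; pred: 86+10-34=62
Step 6: prey: 0+0-0=0; pred: 62+0-24=38

Answer: 0 38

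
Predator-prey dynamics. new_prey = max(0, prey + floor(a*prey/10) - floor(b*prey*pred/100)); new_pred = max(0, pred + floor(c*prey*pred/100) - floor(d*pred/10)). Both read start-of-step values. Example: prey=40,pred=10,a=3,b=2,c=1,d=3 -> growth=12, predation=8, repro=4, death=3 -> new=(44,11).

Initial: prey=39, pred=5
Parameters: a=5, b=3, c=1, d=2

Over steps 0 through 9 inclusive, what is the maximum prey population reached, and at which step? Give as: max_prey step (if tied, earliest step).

Answer: 121 5

Derivation:
Step 1: prey: 39+19-5=53; pred: 5+1-1=5
Step 2: prey: 53+26-7=72; pred: 5+2-1=6
Step 3: prey: 72+36-12=96; pred: 6+4-1=9
Step 4: prey: 96+48-25=119; pred: 9+8-1=16
Step 5: prey: 119+59-57=121; pred: 16+19-3=32
Step 6: prey: 121+60-116=65; pred: 32+38-6=64
Step 7: prey: 65+32-124=0; pred: 64+41-12=93
Step 8: prey: 0+0-0=0; pred: 93+0-18=75
Step 9: prey: 0+0-0=0; pred: 75+0-15=60
Max prey = 121 at step 5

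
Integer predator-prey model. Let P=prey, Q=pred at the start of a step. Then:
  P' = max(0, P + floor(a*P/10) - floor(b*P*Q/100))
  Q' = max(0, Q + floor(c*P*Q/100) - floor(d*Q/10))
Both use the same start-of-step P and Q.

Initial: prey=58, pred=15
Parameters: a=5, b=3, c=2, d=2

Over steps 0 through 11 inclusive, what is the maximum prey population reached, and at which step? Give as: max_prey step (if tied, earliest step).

Step 1: prey: 58+29-26=61; pred: 15+17-3=29
Step 2: prey: 61+30-53=38; pred: 29+35-5=59
Step 3: prey: 38+19-67=0; pred: 59+44-11=92
Step 4: prey: 0+0-0=0; pred: 92+0-18=74
Step 5: prey: 0+0-0=0; pred: 74+0-14=60
Step 6: prey: 0+0-0=0; pred: 60+0-12=48
Step 7: prey: 0+0-0=0; pred: 48+0-9=39
Step 8: prey: 0+0-0=0; pred: 39+0-7=32
Step 9: prey: 0+0-0=0; pred: 32+0-6=26
Step 10: prey: 0+0-0=0; pred: 26+0-5=21
Step 11: prey: 0+0-0=0; pred: 21+0-4=17
Max prey = 61 at step 1

Answer: 61 1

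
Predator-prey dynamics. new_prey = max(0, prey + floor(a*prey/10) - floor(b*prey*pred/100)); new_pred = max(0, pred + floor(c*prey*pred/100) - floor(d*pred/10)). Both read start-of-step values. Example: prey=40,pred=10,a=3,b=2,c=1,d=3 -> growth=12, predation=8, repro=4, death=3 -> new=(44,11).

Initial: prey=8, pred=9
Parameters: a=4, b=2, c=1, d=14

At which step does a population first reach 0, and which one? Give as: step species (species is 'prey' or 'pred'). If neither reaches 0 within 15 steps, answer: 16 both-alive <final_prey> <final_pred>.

Answer: 1 pred

Derivation:
Step 1: prey: 8+3-1=10; pred: 9+0-12=0
First extinction: pred at step 1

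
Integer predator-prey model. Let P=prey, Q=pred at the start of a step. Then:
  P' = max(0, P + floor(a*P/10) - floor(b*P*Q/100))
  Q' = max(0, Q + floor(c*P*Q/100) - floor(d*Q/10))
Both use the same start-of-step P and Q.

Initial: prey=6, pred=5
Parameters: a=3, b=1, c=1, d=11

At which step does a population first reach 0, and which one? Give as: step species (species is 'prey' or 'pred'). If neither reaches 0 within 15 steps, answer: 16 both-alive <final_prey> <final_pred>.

Answer: 1 pred

Derivation:
Step 1: prey: 6+1-0=7; pred: 5+0-5=0
First extinction: pred at step 1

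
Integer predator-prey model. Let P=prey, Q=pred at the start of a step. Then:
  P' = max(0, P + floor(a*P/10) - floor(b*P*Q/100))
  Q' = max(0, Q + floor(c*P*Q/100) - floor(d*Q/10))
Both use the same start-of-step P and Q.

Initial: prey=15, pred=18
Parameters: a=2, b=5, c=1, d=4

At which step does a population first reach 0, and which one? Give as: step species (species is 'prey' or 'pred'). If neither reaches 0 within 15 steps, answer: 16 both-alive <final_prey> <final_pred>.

Step 1: prey: 15+3-13=5; pred: 18+2-7=13
Step 2: prey: 5+1-3=3; pred: 13+0-5=8
Step 3: prey: 3+0-1=2; pred: 8+0-3=5
Step 4: prey: 2+0-0=2; pred: 5+0-2=3
Step 5: prey: 2+0-0=2; pred: 3+0-1=2
Step 6: prey: 2+0-0=2; pred: 2+0-0=2
Steps 7-15: state stable at prey=2, pred=2 (no change)
No extinction within 15 steps

Answer: 16 both-alive 2 2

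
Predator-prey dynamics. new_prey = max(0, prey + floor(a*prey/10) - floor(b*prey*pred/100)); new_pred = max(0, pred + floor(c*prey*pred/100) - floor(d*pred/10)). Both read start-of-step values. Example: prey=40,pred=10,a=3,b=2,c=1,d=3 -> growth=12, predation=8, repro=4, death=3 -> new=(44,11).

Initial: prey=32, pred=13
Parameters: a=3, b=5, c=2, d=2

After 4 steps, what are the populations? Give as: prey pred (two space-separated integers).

Step 1: prey: 32+9-20=21; pred: 13+8-2=19
Step 2: prey: 21+6-19=8; pred: 19+7-3=23
Step 3: prey: 8+2-9=1; pred: 23+3-4=22
Step 4: prey: 1+0-1=0; pred: 22+0-4=18

Answer: 0 18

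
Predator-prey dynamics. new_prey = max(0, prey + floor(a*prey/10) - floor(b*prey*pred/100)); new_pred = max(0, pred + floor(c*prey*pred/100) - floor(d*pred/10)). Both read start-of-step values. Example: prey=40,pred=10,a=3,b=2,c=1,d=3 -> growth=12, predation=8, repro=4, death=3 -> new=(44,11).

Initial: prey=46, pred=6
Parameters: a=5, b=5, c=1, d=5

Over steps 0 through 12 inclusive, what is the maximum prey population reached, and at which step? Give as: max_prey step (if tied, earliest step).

Step 1: prey: 46+23-13=56; pred: 6+2-3=5
Step 2: prey: 56+28-14=70; pred: 5+2-2=5
Step 3: prey: 70+35-17=88; pred: 5+3-2=6
Step 4: prey: 88+44-26=106; pred: 6+5-3=8
Step 5: prey: 106+53-42=117; pred: 8+8-4=12
Step 6: prey: 117+58-70=105; pred: 12+14-6=20
Step 7: prey: 105+52-105=52; pred: 20+21-10=31
Step 8: prey: 52+26-80=0; pred: 31+16-15=32
Step 9: prey: 0+0-0=0; pred: 32+0-16=16
Step 10: prey: 0+0-0=0; pred: 16+0-8=8
Step 11: prey: 0+0-0=0; pred: 8+0-4=4
Step 12: prey: 0+0-0=0; pred: 4+0-2=2
Max prey = 117 at step 5

Answer: 117 5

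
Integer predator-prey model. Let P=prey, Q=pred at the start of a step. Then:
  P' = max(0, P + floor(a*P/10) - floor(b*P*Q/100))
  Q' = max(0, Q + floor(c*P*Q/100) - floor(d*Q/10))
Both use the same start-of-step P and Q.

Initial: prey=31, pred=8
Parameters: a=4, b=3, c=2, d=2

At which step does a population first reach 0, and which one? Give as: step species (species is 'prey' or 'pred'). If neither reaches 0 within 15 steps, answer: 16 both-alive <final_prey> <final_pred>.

Step 1: prey: 31+12-7=36; pred: 8+4-1=11
Step 2: prey: 36+14-11=39; pred: 11+7-2=16
Step 3: prey: 39+15-18=36; pred: 16+12-3=25
Step 4: prey: 36+14-27=23; pred: 25+18-5=38
Step 5: prey: 23+9-26=6; pred: 38+17-7=48
Step 6: prey: 6+2-8=0; pred: 48+5-9=44
First extinction: prey at step 6

Answer: 6 prey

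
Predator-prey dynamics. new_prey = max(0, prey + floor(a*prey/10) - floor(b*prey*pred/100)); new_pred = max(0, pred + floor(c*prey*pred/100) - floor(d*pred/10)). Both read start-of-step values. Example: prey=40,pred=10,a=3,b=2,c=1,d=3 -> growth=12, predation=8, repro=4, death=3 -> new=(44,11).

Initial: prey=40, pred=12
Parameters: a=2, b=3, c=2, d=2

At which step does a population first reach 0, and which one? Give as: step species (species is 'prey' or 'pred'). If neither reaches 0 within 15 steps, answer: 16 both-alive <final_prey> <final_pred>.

Step 1: prey: 40+8-14=34; pred: 12+9-2=19
Step 2: prey: 34+6-19=21; pred: 19+12-3=28
Step 3: prey: 21+4-17=8; pred: 28+11-5=34
Step 4: prey: 8+1-8=1; pred: 34+5-6=33
Step 5: prey: 1+0-0=1; pred: 33+0-6=27
Step 6: prey: 1+0-0=1; pred: 27+0-5=22
Step 7: prey: 1+0-0=1; pred: 22+0-4=18
Step 8: prey: 1+0-0=1; pred: 18+0-3=15
Step 9: prey: 1+0-0=1; pred: 15+0-3=12
Step 10: prey: 1+0-0=1; pred: 12+0-2=10
Step 11: prey: 1+0-0=1; pred: 10+0-2=8
Step 12: prey: 1+0-0=1; pred: 8+0-1=7
Step 13: prey: 1+0-0=1; pred: 7+0-1=6
Step 14: prey: 1+0-0=1; pred: 6+0-1=5
Step 15: prey: 1+0-0=1; pred: 5+0-1=4
No extinction within 15 steps

Answer: 16 both-alive 1 4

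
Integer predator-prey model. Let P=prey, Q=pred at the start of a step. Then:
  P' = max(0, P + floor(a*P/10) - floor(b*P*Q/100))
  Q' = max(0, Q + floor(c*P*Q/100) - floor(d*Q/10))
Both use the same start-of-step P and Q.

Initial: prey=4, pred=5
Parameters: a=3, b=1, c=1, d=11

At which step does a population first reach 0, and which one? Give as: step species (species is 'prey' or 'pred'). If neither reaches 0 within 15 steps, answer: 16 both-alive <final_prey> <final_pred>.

Answer: 1 pred

Derivation:
Step 1: prey: 4+1-0=5; pred: 5+0-5=0
First extinction: pred at step 1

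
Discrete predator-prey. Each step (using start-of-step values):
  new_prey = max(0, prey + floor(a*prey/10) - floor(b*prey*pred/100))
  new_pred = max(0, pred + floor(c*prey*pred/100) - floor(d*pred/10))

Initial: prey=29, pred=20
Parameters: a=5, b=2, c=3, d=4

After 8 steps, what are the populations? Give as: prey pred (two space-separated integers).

Answer: 0 12

Derivation:
Step 1: prey: 29+14-11=32; pred: 20+17-8=29
Step 2: prey: 32+16-18=30; pred: 29+27-11=45
Step 3: prey: 30+15-27=18; pred: 45+40-18=67
Step 4: prey: 18+9-24=3; pred: 67+36-26=77
Step 5: prey: 3+1-4=0; pred: 77+6-30=53
Step 6: prey: 0+0-0=0; pred: 53+0-21=32
Step 7: prey: 0+0-0=0; pred: 32+0-12=20
Step 8: prey: 0+0-0=0; pred: 20+0-8=12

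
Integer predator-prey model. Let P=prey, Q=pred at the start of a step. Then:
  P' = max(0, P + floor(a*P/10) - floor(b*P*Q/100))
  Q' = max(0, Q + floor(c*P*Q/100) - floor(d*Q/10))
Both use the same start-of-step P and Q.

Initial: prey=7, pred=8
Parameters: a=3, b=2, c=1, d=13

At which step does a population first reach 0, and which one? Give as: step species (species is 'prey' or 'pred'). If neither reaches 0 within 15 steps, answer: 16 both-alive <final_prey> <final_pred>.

Answer: 1 pred

Derivation:
Step 1: prey: 7+2-1=8; pred: 8+0-10=0
First extinction: pred at step 1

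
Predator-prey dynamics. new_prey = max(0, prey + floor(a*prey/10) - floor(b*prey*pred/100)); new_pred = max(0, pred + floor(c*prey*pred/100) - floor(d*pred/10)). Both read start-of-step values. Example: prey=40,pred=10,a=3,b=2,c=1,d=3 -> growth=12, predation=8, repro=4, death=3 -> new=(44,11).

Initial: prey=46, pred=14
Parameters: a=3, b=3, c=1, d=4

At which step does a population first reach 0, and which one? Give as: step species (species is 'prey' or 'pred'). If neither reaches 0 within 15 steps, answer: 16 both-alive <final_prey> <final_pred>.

Answer: 16 both-alive 71 6

Derivation:
Step 1: prey: 46+13-19=40; pred: 14+6-5=15
Step 2: prey: 40+12-18=34; pred: 15+6-6=15
Step 3: prey: 34+10-15=29; pred: 15+5-6=14
Step 4: prey: 29+8-12=25; pred: 14+4-5=13
Step 5: prey: 25+7-9=23; pred: 13+3-5=11
Step 6: prey: 23+6-7=22; pred: 11+2-4=9
Step 7: prey: 22+6-5=23; pred: 9+1-3=7
Step 8: prey: 23+6-4=25; pred: 7+1-2=6
Step 9: prey: 25+7-4=28; pred: 6+1-2=5
Step 10: prey: 28+8-4=32; pred: 5+1-2=4
Step 11: prey: 32+9-3=38; pred: 4+1-1=4
Step 12: prey: 38+11-4=45; pred: 4+1-1=4
Step 13: prey: 45+13-5=53; pred: 4+1-1=4
Step 14: prey: 53+15-6=62; pred: 4+2-1=5
Step 15: prey: 62+18-9=71; pred: 5+3-2=6
No extinction within 15 steps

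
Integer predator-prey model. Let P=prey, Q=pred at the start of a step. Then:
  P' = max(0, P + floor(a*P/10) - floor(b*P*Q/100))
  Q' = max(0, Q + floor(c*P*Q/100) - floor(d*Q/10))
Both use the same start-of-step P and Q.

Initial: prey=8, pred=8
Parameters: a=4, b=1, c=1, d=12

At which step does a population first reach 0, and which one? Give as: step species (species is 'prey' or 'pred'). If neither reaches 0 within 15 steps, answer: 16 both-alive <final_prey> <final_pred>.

Answer: 1 pred

Derivation:
Step 1: prey: 8+3-0=11; pred: 8+0-9=0
First extinction: pred at step 1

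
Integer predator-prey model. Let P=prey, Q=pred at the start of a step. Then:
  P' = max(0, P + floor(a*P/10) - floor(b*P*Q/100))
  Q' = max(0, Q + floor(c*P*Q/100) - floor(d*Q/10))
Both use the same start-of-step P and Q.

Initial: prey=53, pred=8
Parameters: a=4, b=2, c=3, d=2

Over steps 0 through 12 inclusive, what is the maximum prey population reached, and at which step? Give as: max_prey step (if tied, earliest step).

Step 1: prey: 53+21-8=66; pred: 8+12-1=19
Step 2: prey: 66+26-25=67; pred: 19+37-3=53
Step 3: prey: 67+26-71=22; pred: 53+106-10=149
Step 4: prey: 22+8-65=0; pred: 149+98-29=218
Step 5: prey: 0+0-0=0; pred: 218+0-43=175
Step 6: prey: 0+0-0=0; pred: 175+0-35=140
Step 7: prey: 0+0-0=0; pred: 140+0-28=112
Step 8: prey: 0+0-0=0; pred: 112+0-22=90
Step 9: prey: 0+0-0=0; pred: 90+0-18=72
Step 10: prey: 0+0-0=0; pred: 72+0-14=58
Step 11: prey: 0+0-0=0; pred: 58+0-11=47
Step 12: prey: 0+0-0=0; pred: 47+0-9=38
Max prey = 67 at step 2

Answer: 67 2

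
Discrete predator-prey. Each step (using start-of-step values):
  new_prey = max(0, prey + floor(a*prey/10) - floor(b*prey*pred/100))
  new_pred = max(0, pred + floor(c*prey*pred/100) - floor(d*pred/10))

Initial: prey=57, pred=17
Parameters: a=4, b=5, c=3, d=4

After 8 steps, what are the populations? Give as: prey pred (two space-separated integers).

Answer: 0 4

Derivation:
Step 1: prey: 57+22-48=31; pred: 17+29-6=40
Step 2: prey: 31+12-62=0; pred: 40+37-16=61
Step 3: prey: 0+0-0=0; pred: 61+0-24=37
Step 4: prey: 0+0-0=0; pred: 37+0-14=23
Step 5: prey: 0+0-0=0; pred: 23+0-9=14
Step 6: prey: 0+0-0=0; pred: 14+0-5=9
Step 7: prey: 0+0-0=0; pred: 9+0-3=6
Step 8: prey: 0+0-0=0; pred: 6+0-2=4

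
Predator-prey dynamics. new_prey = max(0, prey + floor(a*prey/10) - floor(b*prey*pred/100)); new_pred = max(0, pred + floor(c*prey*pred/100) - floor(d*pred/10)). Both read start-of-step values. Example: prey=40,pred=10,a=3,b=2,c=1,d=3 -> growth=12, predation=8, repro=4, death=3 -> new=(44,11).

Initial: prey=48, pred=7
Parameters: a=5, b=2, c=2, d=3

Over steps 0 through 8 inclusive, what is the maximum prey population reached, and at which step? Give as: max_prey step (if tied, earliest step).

Step 1: prey: 48+24-6=66; pred: 7+6-2=11
Step 2: prey: 66+33-14=85; pred: 11+14-3=22
Step 3: prey: 85+42-37=90; pred: 22+37-6=53
Step 4: prey: 90+45-95=40; pred: 53+95-15=133
Step 5: prey: 40+20-106=0; pred: 133+106-39=200
Step 6: prey: 0+0-0=0; pred: 200+0-60=140
Step 7: prey: 0+0-0=0; pred: 140+0-42=98
Step 8: prey: 0+0-0=0; pred: 98+0-29=69
Max prey = 90 at step 3

Answer: 90 3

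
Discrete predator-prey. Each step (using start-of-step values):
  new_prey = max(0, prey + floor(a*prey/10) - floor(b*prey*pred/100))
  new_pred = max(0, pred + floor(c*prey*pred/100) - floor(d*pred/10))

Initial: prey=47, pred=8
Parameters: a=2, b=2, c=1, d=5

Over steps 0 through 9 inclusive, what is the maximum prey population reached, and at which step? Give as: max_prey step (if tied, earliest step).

Answer: 69 8

Derivation:
Step 1: prey: 47+9-7=49; pred: 8+3-4=7
Step 2: prey: 49+9-6=52; pred: 7+3-3=7
Step 3: prey: 52+10-7=55; pred: 7+3-3=7
Step 4: prey: 55+11-7=59; pred: 7+3-3=7
Step 5: prey: 59+11-8=62; pred: 7+4-3=8
Step 6: prey: 62+12-9=65; pred: 8+4-4=8
Step 7: prey: 65+13-10=68; pred: 8+5-4=9
Step 8: prey: 68+13-12=69; pred: 9+6-4=11
Step 9: prey: 69+13-15=67; pred: 11+7-5=13
Max prey = 69 at step 8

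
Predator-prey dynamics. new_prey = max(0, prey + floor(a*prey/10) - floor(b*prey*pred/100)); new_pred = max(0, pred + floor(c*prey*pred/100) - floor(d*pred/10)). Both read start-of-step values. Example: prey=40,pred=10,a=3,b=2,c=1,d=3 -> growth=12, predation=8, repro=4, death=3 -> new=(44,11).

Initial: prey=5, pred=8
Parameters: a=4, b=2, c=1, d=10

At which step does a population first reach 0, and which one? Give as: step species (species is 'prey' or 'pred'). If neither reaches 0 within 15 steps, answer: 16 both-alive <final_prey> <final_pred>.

Step 1: prey: 5+2-0=7; pred: 8+0-8=0
First extinction: pred at step 1

Answer: 1 pred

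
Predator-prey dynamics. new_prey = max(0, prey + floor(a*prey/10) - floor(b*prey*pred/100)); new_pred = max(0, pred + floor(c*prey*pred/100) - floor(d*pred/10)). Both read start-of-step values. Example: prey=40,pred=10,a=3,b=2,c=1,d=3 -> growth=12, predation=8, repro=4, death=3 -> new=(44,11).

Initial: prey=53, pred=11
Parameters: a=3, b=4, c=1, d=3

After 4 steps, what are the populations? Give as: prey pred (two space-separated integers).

Step 1: prey: 53+15-23=45; pred: 11+5-3=13
Step 2: prey: 45+13-23=35; pred: 13+5-3=15
Step 3: prey: 35+10-21=24; pred: 15+5-4=16
Step 4: prey: 24+7-15=16; pred: 16+3-4=15

Answer: 16 15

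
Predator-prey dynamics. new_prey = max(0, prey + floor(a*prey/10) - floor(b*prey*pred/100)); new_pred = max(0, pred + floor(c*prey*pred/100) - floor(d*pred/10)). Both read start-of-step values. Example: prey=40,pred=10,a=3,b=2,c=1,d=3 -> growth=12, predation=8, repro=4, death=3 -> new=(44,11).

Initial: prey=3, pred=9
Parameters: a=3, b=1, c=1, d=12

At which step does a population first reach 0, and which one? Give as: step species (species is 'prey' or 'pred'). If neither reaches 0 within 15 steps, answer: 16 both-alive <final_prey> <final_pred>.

Answer: 1 pred

Derivation:
Step 1: prey: 3+0-0=3; pred: 9+0-10=0
First extinction: pred at step 1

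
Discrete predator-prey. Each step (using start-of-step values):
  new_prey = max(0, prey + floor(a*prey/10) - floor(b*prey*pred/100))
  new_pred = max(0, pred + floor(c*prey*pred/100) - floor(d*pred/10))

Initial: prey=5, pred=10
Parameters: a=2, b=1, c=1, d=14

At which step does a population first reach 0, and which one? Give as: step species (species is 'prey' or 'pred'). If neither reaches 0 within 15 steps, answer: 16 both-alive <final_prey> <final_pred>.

Answer: 1 pred

Derivation:
Step 1: prey: 5+1-0=6; pred: 10+0-14=0
First extinction: pred at step 1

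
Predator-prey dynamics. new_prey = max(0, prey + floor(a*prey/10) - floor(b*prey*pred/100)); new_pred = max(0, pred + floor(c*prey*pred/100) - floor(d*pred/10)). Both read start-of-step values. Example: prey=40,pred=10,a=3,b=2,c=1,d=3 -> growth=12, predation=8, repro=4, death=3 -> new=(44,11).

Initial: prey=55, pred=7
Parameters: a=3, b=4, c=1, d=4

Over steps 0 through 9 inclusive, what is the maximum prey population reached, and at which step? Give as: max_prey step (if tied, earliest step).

Step 1: prey: 55+16-15=56; pred: 7+3-2=8
Step 2: prey: 56+16-17=55; pred: 8+4-3=9
Step 3: prey: 55+16-19=52; pred: 9+4-3=10
Step 4: prey: 52+15-20=47; pred: 10+5-4=11
Step 5: prey: 47+14-20=41; pred: 11+5-4=12
Step 6: prey: 41+12-19=34; pred: 12+4-4=12
Step 7: prey: 34+10-16=28; pred: 12+4-4=12
Step 8: prey: 28+8-13=23; pred: 12+3-4=11
Step 9: prey: 23+6-10=19; pred: 11+2-4=9
Max prey = 56 at step 1

Answer: 56 1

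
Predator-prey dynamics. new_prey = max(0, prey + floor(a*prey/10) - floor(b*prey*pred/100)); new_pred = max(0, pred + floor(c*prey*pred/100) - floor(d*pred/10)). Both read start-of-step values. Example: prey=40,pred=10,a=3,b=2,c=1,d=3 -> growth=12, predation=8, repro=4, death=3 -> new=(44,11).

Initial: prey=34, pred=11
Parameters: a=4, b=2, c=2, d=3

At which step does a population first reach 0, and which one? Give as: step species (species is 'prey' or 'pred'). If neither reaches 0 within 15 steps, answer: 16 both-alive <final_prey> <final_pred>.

Step 1: prey: 34+13-7=40; pred: 11+7-3=15
Step 2: prey: 40+16-12=44; pred: 15+12-4=23
Step 3: prey: 44+17-20=41; pred: 23+20-6=37
Step 4: prey: 41+16-30=27; pred: 37+30-11=56
Step 5: prey: 27+10-30=7; pred: 56+30-16=70
Step 6: prey: 7+2-9=0; pred: 70+9-21=58
First extinction: prey at step 6

Answer: 6 prey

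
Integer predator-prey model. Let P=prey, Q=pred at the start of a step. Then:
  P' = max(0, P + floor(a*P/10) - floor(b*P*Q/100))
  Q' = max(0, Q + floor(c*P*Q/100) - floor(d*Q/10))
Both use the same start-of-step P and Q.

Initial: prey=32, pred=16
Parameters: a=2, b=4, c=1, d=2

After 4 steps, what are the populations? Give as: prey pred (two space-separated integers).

Step 1: prey: 32+6-20=18; pred: 16+5-3=18
Step 2: prey: 18+3-12=9; pred: 18+3-3=18
Step 3: prey: 9+1-6=4; pred: 18+1-3=16
Step 4: prey: 4+0-2=2; pred: 16+0-3=13

Answer: 2 13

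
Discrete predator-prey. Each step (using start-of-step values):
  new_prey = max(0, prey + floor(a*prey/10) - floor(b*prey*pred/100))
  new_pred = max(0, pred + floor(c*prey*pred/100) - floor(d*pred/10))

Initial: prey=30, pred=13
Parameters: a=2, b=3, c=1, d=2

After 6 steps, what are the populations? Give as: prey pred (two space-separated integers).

Step 1: prey: 30+6-11=25; pred: 13+3-2=14
Step 2: prey: 25+5-10=20; pred: 14+3-2=15
Step 3: prey: 20+4-9=15; pred: 15+3-3=15
Step 4: prey: 15+3-6=12; pred: 15+2-3=14
Step 5: prey: 12+2-5=9; pred: 14+1-2=13
Step 6: prey: 9+1-3=7; pred: 13+1-2=12

Answer: 7 12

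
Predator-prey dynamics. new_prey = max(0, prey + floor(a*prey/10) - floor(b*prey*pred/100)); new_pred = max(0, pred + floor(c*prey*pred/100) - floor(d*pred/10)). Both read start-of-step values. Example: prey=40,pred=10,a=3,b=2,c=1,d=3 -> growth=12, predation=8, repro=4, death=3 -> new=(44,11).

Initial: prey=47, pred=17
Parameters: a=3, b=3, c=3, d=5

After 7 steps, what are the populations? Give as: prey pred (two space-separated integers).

Answer: 0 3

Derivation:
Step 1: prey: 47+14-23=38; pred: 17+23-8=32
Step 2: prey: 38+11-36=13; pred: 32+36-16=52
Step 3: prey: 13+3-20=0; pred: 52+20-26=46
Step 4: prey: 0+0-0=0; pred: 46+0-23=23
Step 5: prey: 0+0-0=0; pred: 23+0-11=12
Step 6: prey: 0+0-0=0; pred: 12+0-6=6
Step 7: prey: 0+0-0=0; pred: 6+0-3=3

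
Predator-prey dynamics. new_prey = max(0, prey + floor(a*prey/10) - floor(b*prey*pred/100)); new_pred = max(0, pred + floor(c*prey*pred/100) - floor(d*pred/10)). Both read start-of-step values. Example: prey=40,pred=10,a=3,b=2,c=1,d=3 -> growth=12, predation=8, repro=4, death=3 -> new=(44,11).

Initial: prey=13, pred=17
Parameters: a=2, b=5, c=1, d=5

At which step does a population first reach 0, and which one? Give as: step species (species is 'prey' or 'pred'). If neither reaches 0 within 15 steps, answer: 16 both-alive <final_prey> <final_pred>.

Answer: 16 both-alive 2 1

Derivation:
Step 1: prey: 13+2-11=4; pred: 17+2-8=11
Step 2: prey: 4+0-2=2; pred: 11+0-5=6
Step 3: prey: 2+0-0=2; pred: 6+0-3=3
Step 4: prey: 2+0-0=2; pred: 3+0-1=2
Step 5: prey: 2+0-0=2; pred: 2+0-1=1
Step 6: prey: 2+0-0=2; pred: 1+0-0=1
Steps 7-15: state stable at prey=2, pred=1 (no change)
No extinction within 15 steps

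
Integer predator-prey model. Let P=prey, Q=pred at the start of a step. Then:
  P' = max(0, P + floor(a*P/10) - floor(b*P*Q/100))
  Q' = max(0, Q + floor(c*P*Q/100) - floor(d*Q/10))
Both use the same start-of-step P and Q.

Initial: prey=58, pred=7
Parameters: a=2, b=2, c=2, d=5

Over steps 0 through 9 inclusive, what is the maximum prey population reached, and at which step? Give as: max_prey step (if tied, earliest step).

Answer: 61 1

Derivation:
Step 1: prey: 58+11-8=61; pred: 7+8-3=12
Step 2: prey: 61+12-14=59; pred: 12+14-6=20
Step 3: prey: 59+11-23=47; pred: 20+23-10=33
Step 4: prey: 47+9-31=25; pred: 33+31-16=48
Step 5: prey: 25+5-24=6; pred: 48+24-24=48
Step 6: prey: 6+1-5=2; pred: 48+5-24=29
Step 7: prey: 2+0-1=1; pred: 29+1-14=16
Step 8: prey: 1+0-0=1; pred: 16+0-8=8
Step 9: prey: 1+0-0=1; pred: 8+0-4=4
Max prey = 61 at step 1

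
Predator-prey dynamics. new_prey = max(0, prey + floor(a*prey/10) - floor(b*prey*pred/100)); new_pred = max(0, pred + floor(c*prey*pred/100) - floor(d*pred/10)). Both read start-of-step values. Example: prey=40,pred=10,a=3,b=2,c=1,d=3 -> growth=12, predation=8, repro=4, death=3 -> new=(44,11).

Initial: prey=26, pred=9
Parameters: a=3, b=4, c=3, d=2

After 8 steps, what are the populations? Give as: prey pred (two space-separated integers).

Step 1: prey: 26+7-9=24; pred: 9+7-1=15
Step 2: prey: 24+7-14=17; pred: 15+10-3=22
Step 3: prey: 17+5-14=8; pred: 22+11-4=29
Step 4: prey: 8+2-9=1; pred: 29+6-5=30
Step 5: prey: 1+0-1=0; pred: 30+0-6=24
Step 6: prey: 0+0-0=0; pred: 24+0-4=20
Step 7: prey: 0+0-0=0; pred: 20+0-4=16
Step 8: prey: 0+0-0=0; pred: 16+0-3=13

Answer: 0 13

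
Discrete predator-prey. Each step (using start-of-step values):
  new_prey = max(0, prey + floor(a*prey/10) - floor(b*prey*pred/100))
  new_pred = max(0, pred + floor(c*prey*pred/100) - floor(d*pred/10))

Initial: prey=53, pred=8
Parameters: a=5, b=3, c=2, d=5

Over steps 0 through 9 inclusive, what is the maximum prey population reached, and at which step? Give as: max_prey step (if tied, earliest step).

Step 1: prey: 53+26-12=67; pred: 8+8-4=12
Step 2: prey: 67+33-24=76; pred: 12+16-6=22
Step 3: prey: 76+38-50=64; pred: 22+33-11=44
Step 4: prey: 64+32-84=12; pred: 44+56-22=78
Step 5: prey: 12+6-28=0; pred: 78+18-39=57
Step 6: prey: 0+0-0=0; pred: 57+0-28=29
Step 7: prey: 0+0-0=0; pred: 29+0-14=15
Step 8: prey: 0+0-0=0; pred: 15+0-7=8
Step 9: prey: 0+0-0=0; pred: 8+0-4=4
Max prey = 76 at step 2

Answer: 76 2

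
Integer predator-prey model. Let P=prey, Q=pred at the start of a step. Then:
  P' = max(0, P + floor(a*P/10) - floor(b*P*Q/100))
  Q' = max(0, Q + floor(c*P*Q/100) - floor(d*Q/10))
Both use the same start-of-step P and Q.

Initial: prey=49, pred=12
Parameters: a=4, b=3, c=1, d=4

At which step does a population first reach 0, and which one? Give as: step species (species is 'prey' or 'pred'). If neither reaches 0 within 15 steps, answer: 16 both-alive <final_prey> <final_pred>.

Answer: 16 both-alive 53 4

Derivation:
Step 1: prey: 49+19-17=51; pred: 12+5-4=13
Step 2: prey: 51+20-19=52; pred: 13+6-5=14
Step 3: prey: 52+20-21=51; pred: 14+7-5=16
Step 4: prey: 51+20-24=47; pred: 16+8-6=18
Step 5: prey: 47+18-25=40; pred: 18+8-7=19
Step 6: prey: 40+16-22=34; pred: 19+7-7=19
Step 7: prey: 34+13-19=28; pred: 19+6-7=18
Step 8: prey: 28+11-15=24; pred: 18+5-7=16
Step 9: prey: 24+9-11=22; pred: 16+3-6=13
Step 10: prey: 22+8-8=22; pred: 13+2-5=10
Step 11: prey: 22+8-6=24; pred: 10+2-4=8
Step 12: prey: 24+9-5=28; pred: 8+1-3=6
Step 13: prey: 28+11-5=34; pred: 6+1-2=5
Step 14: prey: 34+13-5=42; pred: 5+1-2=4
Step 15: prey: 42+16-5=53; pred: 4+1-1=4
No extinction within 15 steps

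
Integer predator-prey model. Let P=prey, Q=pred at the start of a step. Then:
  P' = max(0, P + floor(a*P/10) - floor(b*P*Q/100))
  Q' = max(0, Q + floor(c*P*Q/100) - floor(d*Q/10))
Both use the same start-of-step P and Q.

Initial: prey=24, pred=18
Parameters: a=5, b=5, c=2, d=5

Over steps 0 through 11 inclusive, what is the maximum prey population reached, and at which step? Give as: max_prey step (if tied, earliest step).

Answer: 88 11

Derivation:
Step 1: prey: 24+12-21=15; pred: 18+8-9=17
Step 2: prey: 15+7-12=10; pred: 17+5-8=14
Step 3: prey: 10+5-7=8; pred: 14+2-7=9
Step 4: prey: 8+4-3=9; pred: 9+1-4=6
Step 5: prey: 9+4-2=11; pred: 6+1-3=4
Step 6: prey: 11+5-2=14; pred: 4+0-2=2
Step 7: prey: 14+7-1=20; pred: 2+0-1=1
Step 8: prey: 20+10-1=29; pred: 1+0-0=1
Step 9: prey: 29+14-1=42; pred: 1+0-0=1
Step 10: prey: 42+21-2=61; pred: 1+0-0=1
Step 11: prey: 61+30-3=88; pred: 1+1-0=2
Max prey = 88 at step 11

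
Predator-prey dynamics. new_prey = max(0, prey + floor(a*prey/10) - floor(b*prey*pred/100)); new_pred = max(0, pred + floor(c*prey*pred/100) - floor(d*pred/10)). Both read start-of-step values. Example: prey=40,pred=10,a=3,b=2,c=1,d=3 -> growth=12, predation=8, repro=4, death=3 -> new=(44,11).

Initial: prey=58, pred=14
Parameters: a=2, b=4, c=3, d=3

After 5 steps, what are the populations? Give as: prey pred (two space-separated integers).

Step 1: prey: 58+11-32=37; pred: 14+24-4=34
Step 2: prey: 37+7-50=0; pred: 34+37-10=61
Step 3: prey: 0+0-0=0; pred: 61+0-18=43
Step 4: prey: 0+0-0=0; pred: 43+0-12=31
Step 5: prey: 0+0-0=0; pred: 31+0-9=22

Answer: 0 22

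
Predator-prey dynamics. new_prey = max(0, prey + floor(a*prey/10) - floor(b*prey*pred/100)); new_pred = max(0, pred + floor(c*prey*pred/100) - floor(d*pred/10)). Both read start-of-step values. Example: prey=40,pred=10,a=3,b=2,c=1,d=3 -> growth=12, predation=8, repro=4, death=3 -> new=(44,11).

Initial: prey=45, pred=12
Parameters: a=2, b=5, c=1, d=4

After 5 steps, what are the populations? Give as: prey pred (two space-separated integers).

Step 1: prey: 45+9-27=27; pred: 12+5-4=13
Step 2: prey: 27+5-17=15; pred: 13+3-5=11
Step 3: prey: 15+3-8=10; pred: 11+1-4=8
Step 4: prey: 10+2-4=8; pred: 8+0-3=5
Step 5: prey: 8+1-2=7; pred: 5+0-2=3

Answer: 7 3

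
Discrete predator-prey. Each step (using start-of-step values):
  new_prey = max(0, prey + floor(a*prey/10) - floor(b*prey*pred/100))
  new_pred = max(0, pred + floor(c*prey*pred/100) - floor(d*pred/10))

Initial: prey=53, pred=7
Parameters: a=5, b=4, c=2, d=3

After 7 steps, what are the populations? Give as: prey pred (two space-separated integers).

Answer: 0 24

Derivation:
Step 1: prey: 53+26-14=65; pred: 7+7-2=12
Step 2: prey: 65+32-31=66; pred: 12+15-3=24
Step 3: prey: 66+33-63=36; pred: 24+31-7=48
Step 4: prey: 36+18-69=0; pred: 48+34-14=68
Step 5: prey: 0+0-0=0; pred: 68+0-20=48
Step 6: prey: 0+0-0=0; pred: 48+0-14=34
Step 7: prey: 0+0-0=0; pred: 34+0-10=24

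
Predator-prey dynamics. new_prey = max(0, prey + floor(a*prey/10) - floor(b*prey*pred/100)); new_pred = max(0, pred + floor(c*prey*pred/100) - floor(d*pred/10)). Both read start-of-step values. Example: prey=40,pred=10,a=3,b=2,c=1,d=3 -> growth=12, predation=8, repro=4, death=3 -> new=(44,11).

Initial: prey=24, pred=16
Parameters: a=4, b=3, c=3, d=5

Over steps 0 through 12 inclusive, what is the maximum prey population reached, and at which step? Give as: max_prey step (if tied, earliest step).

Step 1: prey: 24+9-11=22; pred: 16+11-8=19
Step 2: prey: 22+8-12=18; pred: 19+12-9=22
Step 3: prey: 18+7-11=14; pred: 22+11-11=22
Step 4: prey: 14+5-9=10; pred: 22+9-11=20
Step 5: prey: 10+4-6=8; pred: 20+6-10=16
Step 6: prey: 8+3-3=8; pred: 16+3-8=11
Step 7: prey: 8+3-2=9; pred: 11+2-5=8
Step 8: prey: 9+3-2=10; pred: 8+2-4=6
Step 9: prey: 10+4-1=13; pred: 6+1-3=4
Step 10: prey: 13+5-1=17; pred: 4+1-2=3
Step 11: prey: 17+6-1=22; pred: 3+1-1=3
Step 12: prey: 22+8-1=29; pred: 3+1-1=3
Max prey = 29 at step 12

Answer: 29 12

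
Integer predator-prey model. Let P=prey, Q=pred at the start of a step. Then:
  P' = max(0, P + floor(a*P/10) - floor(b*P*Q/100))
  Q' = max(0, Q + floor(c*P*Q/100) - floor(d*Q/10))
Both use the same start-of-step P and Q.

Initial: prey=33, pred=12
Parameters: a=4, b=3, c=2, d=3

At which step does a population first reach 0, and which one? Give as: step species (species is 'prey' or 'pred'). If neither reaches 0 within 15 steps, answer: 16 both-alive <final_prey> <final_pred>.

Answer: 16 both-alive 1 3

Derivation:
Step 1: prey: 33+13-11=35; pred: 12+7-3=16
Step 2: prey: 35+14-16=33; pred: 16+11-4=23
Step 3: prey: 33+13-22=24; pred: 23+15-6=32
Step 4: prey: 24+9-23=10; pred: 32+15-9=38
Step 5: prey: 10+4-11=3; pred: 38+7-11=34
Step 6: prey: 3+1-3=1; pred: 34+2-10=26
Step 7: prey: 1+0-0=1; pred: 26+0-7=19
Step 8: prey: 1+0-0=1; pred: 19+0-5=14
Step 9: prey: 1+0-0=1; pred: 14+0-4=10
Step 10: prey: 1+0-0=1; pred: 10+0-3=7
Step 11: prey: 1+0-0=1; pred: 7+0-2=5
Step 12: prey: 1+0-0=1; pred: 5+0-1=4
Step 13: prey: 1+0-0=1; pred: 4+0-1=3
Step 14: prey: 1+0-0=1; pred: 3+0-0=3
Steps 15-15: state stable at prey=1, pred=3 (no change)
No extinction within 15 steps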